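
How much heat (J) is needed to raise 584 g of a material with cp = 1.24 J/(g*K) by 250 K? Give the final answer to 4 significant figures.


Q = m * cp * dT
Q = 584 * 1.24 * 250
Q = 181000 J


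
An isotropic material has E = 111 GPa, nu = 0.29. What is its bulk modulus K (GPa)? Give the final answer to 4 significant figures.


K = E / (3*(1-2*nu))
K = 111 / (3*(1-2*0.29))
K = 88.1 GPa


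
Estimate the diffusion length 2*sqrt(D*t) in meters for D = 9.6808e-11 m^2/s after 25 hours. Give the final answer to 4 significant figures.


t = 25 hr = 90000 s
Diffusion length = 2*sqrt(D*t)
= 2*sqrt(9.6808e-11 * 90000)
= 5.903e-03 m


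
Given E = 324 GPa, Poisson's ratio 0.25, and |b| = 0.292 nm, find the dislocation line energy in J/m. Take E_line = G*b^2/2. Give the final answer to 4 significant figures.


Step 1: G = E / (2*(1+nu))
G = 324 / (2*(1+0.25)) = 129.6 GPa = 1.296e+11 Pa
Step 2: E_line = G*b^2/2
b = 0.292 nm = 2.92e-10 m
E_line = 0.5 * 1.296e+11 * (2.92e-10)^2 = 5.525e-09 J/m


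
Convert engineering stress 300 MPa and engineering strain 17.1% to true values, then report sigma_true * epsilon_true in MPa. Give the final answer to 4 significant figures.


sigma_true = sigma_eng * (1 + epsilon_eng)
sigma_true = 300 * (1 + 0.171) = 351.3 MPa
epsilon_true = ln(1 + epsilon_eng)
epsilon_true = ln(1 + 0.171) = 0.157858
sigma_true * epsilon_true = 351.3 * 0.157858 = 55.46 MPa


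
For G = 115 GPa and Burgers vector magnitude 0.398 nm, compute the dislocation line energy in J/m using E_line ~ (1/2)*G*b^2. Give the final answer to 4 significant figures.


E = G*b^2/2
b = 0.398 nm = 3.98e-10 m
G = 115 GPa = 1.15e+11 Pa
E = 0.5 * 1.15e+11 * (3.98e-10)^2
E = 9.108e-09 J/m


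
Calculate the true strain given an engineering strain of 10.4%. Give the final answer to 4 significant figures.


epsilon_true = ln(1 + epsilon_eng)
epsilon_true = ln(1 + 0.104)
epsilon_true = 0.09894


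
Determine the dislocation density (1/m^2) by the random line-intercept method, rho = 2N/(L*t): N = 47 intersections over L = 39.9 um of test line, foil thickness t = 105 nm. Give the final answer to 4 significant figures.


rho = 2N / (L * t)
L = 39.9 um = 3.99e-05 m, t = 105 nm = 1.05e-07 m
rho = 2 * 47 / (3.99e-05 * 1.05e-07)
rho = 2.244e+13 1/m^2


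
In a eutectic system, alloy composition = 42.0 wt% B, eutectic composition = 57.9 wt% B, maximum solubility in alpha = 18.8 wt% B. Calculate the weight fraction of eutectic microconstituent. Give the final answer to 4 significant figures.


f_primary = (C_e - C0) / (C_e - C_alpha_max)
f_primary = (57.9 - 42.0) / (57.9 - 18.8)
f_primary = 0.40665
f_eutectic = 1 - 0.40665 = 0.5934


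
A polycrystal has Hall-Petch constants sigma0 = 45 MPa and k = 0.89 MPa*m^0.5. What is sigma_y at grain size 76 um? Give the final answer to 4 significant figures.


sigma_y = sigma0 + k / sqrt(d)
d = 76 um = 7.6e-05 m
sigma_y = 45 + 0.89 / sqrt(7.6e-05)
sigma_y = 147.1 MPa


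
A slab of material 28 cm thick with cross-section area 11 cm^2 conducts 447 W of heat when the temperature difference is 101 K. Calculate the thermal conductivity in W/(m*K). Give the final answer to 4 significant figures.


k = Q*L / (A*dT)
L = 0.28 m, A = 1.1e-03 m^2
k = 447 * 0.28 / (1.1e-03 * 101)
k = 1127 W/(m*K)


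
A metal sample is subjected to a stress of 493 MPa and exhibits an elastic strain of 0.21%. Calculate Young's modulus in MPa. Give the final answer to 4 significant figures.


E = sigma / epsilon
epsilon = 0.21% = 2.1e-03
E = 493 / 2.1e-03
E = 234800 MPa


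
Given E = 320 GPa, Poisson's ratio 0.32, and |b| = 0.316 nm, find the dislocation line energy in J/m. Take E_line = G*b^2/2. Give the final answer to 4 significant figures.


Step 1: G = E / (2*(1+nu))
G = 320 / (2*(1+0.32)) = 121.212 GPa = 1.21212e+11 Pa
Step 2: E_line = G*b^2/2
b = 0.316 nm = 3.16e-10 m
E_line = 0.5 * 1.21212e+11 * (3.16e-10)^2 = 6.052e-09 J/m


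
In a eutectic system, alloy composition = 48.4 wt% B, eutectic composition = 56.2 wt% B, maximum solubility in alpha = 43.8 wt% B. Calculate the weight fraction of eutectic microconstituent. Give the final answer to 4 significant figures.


f_primary = (C_e - C0) / (C_e - C_alpha_max)
f_primary = (56.2 - 48.4) / (56.2 - 43.8)
f_primary = 0.629032
f_eutectic = 1 - 0.629032 = 0.371


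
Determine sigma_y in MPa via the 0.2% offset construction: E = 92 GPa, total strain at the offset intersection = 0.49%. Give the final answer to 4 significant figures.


Offset strain = 0.002
Elastic strain at yield = total_strain - offset = 4.9e-03 - 0.002 = 2.9e-03
sigma_y = E * elastic_strain = 92000 * 2.9e-03
sigma_y = 266.8 MPa


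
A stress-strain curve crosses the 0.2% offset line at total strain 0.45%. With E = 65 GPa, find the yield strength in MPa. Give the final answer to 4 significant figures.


Offset strain = 0.002
Elastic strain at yield = total_strain - offset = 4.5e-03 - 0.002 = 2.5e-03
sigma_y = E * elastic_strain = 65000 * 2.5e-03
sigma_y = 162.5 MPa


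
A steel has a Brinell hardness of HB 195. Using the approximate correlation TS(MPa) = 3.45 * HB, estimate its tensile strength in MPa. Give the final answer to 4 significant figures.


TS (MPa) = 3.45 * HB
TS = 3.45 * 195
TS = 672.8 MPa


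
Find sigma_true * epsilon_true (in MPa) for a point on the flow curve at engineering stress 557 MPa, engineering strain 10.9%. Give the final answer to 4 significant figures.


sigma_true = sigma_eng * (1 + epsilon_eng)
sigma_true = 557 * (1 + 0.109) = 617.713 MPa
epsilon_true = ln(1 + epsilon_eng)
epsilon_true = ln(1 + 0.109) = 0.103459
sigma_true * epsilon_true = 617.713 * 0.103459 = 63.91 MPa


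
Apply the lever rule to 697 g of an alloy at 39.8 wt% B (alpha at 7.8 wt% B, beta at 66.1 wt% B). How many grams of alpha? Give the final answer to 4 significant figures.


f_alpha = (C_beta - C0) / (C_beta - C_alpha)
f_alpha = (66.1 - 39.8) / (66.1 - 7.8) = 0.451115
m_alpha = f_alpha * m_total = 0.451115 * 697 = 314.4 g


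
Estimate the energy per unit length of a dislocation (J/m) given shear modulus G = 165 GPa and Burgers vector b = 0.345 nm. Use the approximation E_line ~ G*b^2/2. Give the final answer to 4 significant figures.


E = G*b^2/2
b = 0.345 nm = 3.45e-10 m
G = 165 GPa = 1.65e+11 Pa
E = 0.5 * 1.65e+11 * (3.45e-10)^2
E = 9.82e-09 J/m


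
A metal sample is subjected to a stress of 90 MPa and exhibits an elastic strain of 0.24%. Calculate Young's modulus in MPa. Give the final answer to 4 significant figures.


E = sigma / epsilon
epsilon = 0.24% = 2.4e-03
E = 90 / 2.4e-03
E = 37500 MPa


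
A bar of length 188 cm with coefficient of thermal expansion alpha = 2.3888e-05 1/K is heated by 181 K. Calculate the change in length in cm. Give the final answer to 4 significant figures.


dL = L0 * alpha * dT
dL = 188 * 2.3888e-05 * 181
dL = 0.8129 cm


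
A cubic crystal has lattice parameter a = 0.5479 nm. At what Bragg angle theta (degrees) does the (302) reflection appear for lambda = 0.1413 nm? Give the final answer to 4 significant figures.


d = a / sqrt(h^2+k^2+l^2)
d = 0.5479 / sqrt(13) = 0.15196 nm
lambda = 2*d*sin(theta)  =>  sin(theta) = lambda / (2*d)
sin(theta) = 0.1413 / (2 * 0.15196) = 0.464925
theta = 27.71 deg


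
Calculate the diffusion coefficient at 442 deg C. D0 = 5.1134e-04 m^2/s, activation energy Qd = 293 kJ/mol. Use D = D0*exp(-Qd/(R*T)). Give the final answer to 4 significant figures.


D = D0 * exp(-Qd / (R*T))
T = 715.15 K
D = 5.1134e-04 * exp(-293e3 / (8.314 * 715.15))
D = 2.029e-25 m^2/s


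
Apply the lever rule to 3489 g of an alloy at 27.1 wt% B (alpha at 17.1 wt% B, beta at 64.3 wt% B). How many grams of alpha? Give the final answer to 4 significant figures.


f_alpha = (C_beta - C0) / (C_beta - C_alpha)
f_alpha = (64.3 - 27.1) / (64.3 - 17.1) = 0.788136
m_alpha = f_alpha * m_total = 0.788136 * 3489 = 2750 g


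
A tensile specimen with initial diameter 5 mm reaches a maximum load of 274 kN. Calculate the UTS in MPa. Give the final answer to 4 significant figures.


A0 = pi*(d/2)^2 = pi*(5/2)^2 = 19.635 mm^2
UTS = F_max / A0 = 274*1000 / 19.635
UTS = 13950 MPa


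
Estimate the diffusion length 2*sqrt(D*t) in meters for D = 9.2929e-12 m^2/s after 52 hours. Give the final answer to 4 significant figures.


t = 52 hr = 187200 s
Diffusion length = 2*sqrt(D*t)
= 2*sqrt(9.2929e-12 * 187200)
= 2.638e-03 m


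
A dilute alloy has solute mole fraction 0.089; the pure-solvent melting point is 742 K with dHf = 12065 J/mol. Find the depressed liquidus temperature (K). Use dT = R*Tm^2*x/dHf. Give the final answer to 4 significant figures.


dT = R*Tm^2*x / dHf
dT = 8.314 * 742^2 * 0.089 / 12065
dT = 33.7661 K
T_new = 742 - 33.7661 = 708.2 K


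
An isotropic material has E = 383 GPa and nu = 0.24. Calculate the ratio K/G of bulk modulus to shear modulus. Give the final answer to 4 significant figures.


G = E / (2*(1+nu))
G = 383 / (2*(1+0.24)) = 154.435 GPa
K = E / (3*(1-2*nu))
K = 383 / (3*(1-2*0.24)) = 245.513 GPa
K/G = 245.513 / 154.435 = 1.59


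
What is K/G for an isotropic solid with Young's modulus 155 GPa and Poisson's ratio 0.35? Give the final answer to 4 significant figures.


G = E / (2*(1+nu))
G = 155 / (2*(1+0.35)) = 57.4074 GPa
K = E / (3*(1-2*nu))
K = 155 / (3*(1-2*0.35)) = 172.222 GPa
K/G = 172.222 / 57.4074 = 3


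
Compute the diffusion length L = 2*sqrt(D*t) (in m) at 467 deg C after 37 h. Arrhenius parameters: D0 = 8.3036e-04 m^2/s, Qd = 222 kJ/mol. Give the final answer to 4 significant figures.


Step 1: D = D0 * exp(-Qd/(R*T))
T = 740.15 K
D = 8.3036e-04 * exp(-222e3 / (8.314 * 740.15)) = 1.78437e-19 m^2/s
Step 2: L = 2*sqrt(D*t)
t = 37 h = 133200 s
L = 2*sqrt(1.78437e-19 * 133200) = 3.083e-07 m


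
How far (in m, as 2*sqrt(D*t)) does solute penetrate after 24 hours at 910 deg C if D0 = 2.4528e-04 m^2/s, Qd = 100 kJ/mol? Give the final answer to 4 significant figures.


Step 1: D = D0 * exp(-Qd/(R*T))
T = 1183.15 K
D = 2.4528e-04 * exp(-100e3 / (8.314 * 1183.15)) = 9.43243e-09 m^2/s
Step 2: L = 2*sqrt(D*t)
t = 24 h = 86400 s
L = 2*sqrt(9.43243e-09 * 86400) = 0.0571 m


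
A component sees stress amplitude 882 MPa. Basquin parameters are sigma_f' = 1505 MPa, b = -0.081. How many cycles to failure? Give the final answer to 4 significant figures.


sigma_a = sigma_f' * (2*Nf)^b
2*Nf = (sigma_a / sigma_f')^(1/b)
2*Nf = (882 / 1505)^(1/-0.081)
2*Nf = 732.885
Nf = 366.4 cycles


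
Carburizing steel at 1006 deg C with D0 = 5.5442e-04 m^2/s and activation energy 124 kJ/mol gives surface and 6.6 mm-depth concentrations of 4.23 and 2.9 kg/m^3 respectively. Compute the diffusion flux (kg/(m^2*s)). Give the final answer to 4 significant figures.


Step 1: D = D0 * exp(-Qd/(R*T))
T = 1006 + 273.15 = 1279.15 K
D = 5.5442e-04 * exp(-124e3 / (8.314 * 1279.15)) = 4.78699e-09 m^2/s
Step 2: J = D * (C1 - C2) / dx
J = 4.78699e-09 * (4.23 - 2.9) / 6.6e-03
J = 9.647e-07 kg/(m^2*s)


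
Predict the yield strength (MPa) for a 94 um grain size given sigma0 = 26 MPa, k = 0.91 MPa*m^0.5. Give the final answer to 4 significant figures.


sigma_y = sigma0 + k / sqrt(d)
d = 94 um = 9.4e-05 m
sigma_y = 26 + 0.91 / sqrt(9.4e-05)
sigma_y = 119.9 MPa


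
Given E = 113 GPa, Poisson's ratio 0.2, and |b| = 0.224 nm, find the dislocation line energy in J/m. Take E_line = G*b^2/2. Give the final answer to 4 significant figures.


Step 1: G = E / (2*(1+nu))
G = 113 / (2*(1+0.2)) = 47.0833 GPa = 4.70833e+10 Pa
Step 2: E_line = G*b^2/2
b = 0.224 nm = 2.24e-10 m
E_line = 0.5 * 4.70833e+10 * (2.24e-10)^2 = 1.181e-09 J/m


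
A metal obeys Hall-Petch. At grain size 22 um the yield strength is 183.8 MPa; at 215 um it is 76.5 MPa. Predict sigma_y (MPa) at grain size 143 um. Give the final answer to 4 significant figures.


sigma_y = sigma0 + k / sqrt(d)
1/sqrt(d1) = 1/sqrt(2.2e-05) = 213.201;  1/sqrt(d2) = 68.1994
k = (sigma1 - sigma2) / (1/sqrt(d1) - 1/sqrt(d2)) = (183.8 - 76.5) / (213.201 - 68.1994) = 0.739993 MPa*m^0.5
sigma0 = sigma1 - k/sqrt(d1) = 183.8 - 0.739993*213.201 = 26.0329 MPa
sigma_y(d3) = 26.0329 + 0.739993 / sqrt(1.43e-04) = 87.91 MPa


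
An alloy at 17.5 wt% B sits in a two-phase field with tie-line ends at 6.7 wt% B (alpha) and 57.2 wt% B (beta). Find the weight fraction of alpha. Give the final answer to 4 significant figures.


f_alpha = (C_beta - C0) / (C_beta - C_alpha)
f_alpha = (57.2 - 17.5) / (57.2 - 6.7)
f_alpha = 0.7861


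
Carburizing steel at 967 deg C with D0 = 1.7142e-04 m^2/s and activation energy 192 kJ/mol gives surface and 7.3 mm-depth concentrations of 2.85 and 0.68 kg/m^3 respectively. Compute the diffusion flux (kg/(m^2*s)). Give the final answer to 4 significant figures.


Step 1: D = D0 * exp(-Qd/(R*T))
T = 967 + 273.15 = 1240.15 K
D = 1.7142e-04 * exp(-192e3 / (8.314 * 1240.15)) = 1.40218e-12 m^2/s
Step 2: J = D * (C1 - C2) / dx
J = 1.40218e-12 * (2.85 - 0.68) / 7.3e-03
J = 4.168e-10 kg/(m^2*s)


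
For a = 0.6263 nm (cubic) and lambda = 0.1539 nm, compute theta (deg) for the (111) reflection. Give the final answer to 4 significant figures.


d = a / sqrt(h^2+k^2+l^2)
d = 0.6263 / sqrt(3) = 0.361594 nm
lambda = 2*d*sin(theta)  =>  sin(theta) = lambda / (2*d)
sin(theta) = 0.1539 / (2 * 0.361594) = 0.212807
theta = 12.29 deg


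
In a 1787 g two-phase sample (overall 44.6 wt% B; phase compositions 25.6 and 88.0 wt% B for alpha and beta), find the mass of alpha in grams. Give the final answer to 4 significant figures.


f_alpha = (C_beta - C0) / (C_beta - C_alpha)
f_alpha = (88.0 - 44.6) / (88.0 - 25.6) = 0.695513
m_alpha = f_alpha * m_total = 0.695513 * 1787 = 1243 g


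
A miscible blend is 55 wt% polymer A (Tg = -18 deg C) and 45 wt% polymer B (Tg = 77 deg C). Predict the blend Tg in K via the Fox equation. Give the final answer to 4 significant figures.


1/Tg = w1/Tg1 + w2/Tg2 (in Kelvin)
Tg1 = 255.15 K, Tg2 = 350.15 K
1/Tg = 0.55/255.15 + 0.45/350.15
Tg = 290.6 K


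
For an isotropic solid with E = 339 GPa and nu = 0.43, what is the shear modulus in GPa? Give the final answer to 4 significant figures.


G = E / (2*(1+nu))
G = 339 / (2*(1+0.43))
G = 118.5 GPa


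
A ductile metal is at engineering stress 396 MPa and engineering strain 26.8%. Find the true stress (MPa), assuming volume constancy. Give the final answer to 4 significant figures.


sigma_true = sigma_eng * (1 + epsilon_eng)
sigma_true = 396 * (1 + 0.268)
sigma_true = 502.1 MPa


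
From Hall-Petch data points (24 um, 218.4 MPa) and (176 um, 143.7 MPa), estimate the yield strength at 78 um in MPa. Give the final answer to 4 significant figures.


sigma_y = sigma0 + k / sqrt(d)
1/sqrt(d1) = 1/sqrt(2.4e-05) = 204.124;  1/sqrt(d2) = 75.3778
k = (sigma1 - sigma2) / (1/sqrt(d1) - 1/sqrt(d2)) = (218.4 - 143.7) / (204.124 - 75.3778) = 0.580211 MPa*m^0.5
sigma0 = sigma1 - k/sqrt(d1) = 218.4 - 0.580211*204.124 = 99.965 MPa
sigma_y(d3) = 99.965 + 0.580211 / sqrt(7.8e-05) = 165.7 MPa


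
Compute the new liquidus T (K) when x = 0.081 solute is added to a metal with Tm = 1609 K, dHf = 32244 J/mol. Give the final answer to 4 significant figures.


dT = R*Tm^2*x / dHf
dT = 8.314 * 1609^2 * 0.081 / 32244
dT = 54.0702 K
T_new = 1609 - 54.0702 = 1555 K


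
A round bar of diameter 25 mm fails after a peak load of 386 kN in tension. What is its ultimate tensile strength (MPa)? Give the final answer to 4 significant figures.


A0 = pi*(d/2)^2 = pi*(25/2)^2 = 490.874 mm^2
UTS = F_max / A0 = 386*1000 / 490.874
UTS = 786.4 MPa


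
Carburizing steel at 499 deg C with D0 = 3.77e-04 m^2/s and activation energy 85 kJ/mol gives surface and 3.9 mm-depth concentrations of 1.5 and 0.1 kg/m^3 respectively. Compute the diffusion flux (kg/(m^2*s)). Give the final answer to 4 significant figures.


Step 1: D = D0 * exp(-Qd/(R*T))
T = 499 + 273.15 = 772.15 K
D = 3.77e-04 * exp(-85e3 / (8.314 * 772.15)) = 6.69927e-10 m^2/s
Step 2: J = D * (C1 - C2) / dx
J = 6.69927e-10 * (1.5 - 0.1) / 3.9e-03
J = 2.405e-07 kg/(m^2*s)


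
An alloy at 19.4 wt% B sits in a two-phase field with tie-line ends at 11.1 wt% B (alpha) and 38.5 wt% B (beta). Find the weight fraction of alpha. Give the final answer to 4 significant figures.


f_alpha = (C_beta - C0) / (C_beta - C_alpha)
f_alpha = (38.5 - 19.4) / (38.5 - 11.1)
f_alpha = 0.6971


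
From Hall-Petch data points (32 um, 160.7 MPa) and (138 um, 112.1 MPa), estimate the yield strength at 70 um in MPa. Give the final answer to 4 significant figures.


sigma_y = sigma0 + k / sqrt(d)
1/sqrt(d1) = 1/sqrt(3.2e-05) = 176.777;  1/sqrt(d2) = 85.1257
k = (sigma1 - sigma2) / (1/sqrt(d1) - 1/sqrt(d2)) = (160.7 - 112.1) / (176.777 - 85.1257) = 0.530272 MPa*m^0.5
sigma0 = sigma1 - k/sqrt(d1) = 160.7 - 0.530272*176.777 = 66.9602 MPa
sigma_y(d3) = 66.9602 + 0.530272 / sqrt(7e-05) = 130.3 MPa


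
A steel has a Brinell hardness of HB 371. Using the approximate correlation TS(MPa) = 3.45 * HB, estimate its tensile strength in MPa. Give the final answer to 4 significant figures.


TS (MPa) = 3.45 * HB
TS = 3.45 * 371
TS = 1280 MPa


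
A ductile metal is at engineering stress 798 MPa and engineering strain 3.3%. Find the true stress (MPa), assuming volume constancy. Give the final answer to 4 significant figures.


sigma_true = sigma_eng * (1 + epsilon_eng)
sigma_true = 798 * (1 + 0.033)
sigma_true = 824.3 MPa


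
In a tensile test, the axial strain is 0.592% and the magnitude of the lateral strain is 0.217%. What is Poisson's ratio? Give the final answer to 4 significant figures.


nu = -epsilon_lat / epsilon_axial
Lateral strain is contraction (negative), so using magnitudes:
nu = 0.217 / 0.592
nu = 0.3666


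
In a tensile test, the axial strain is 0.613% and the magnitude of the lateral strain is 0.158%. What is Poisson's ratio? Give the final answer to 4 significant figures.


nu = -epsilon_lat / epsilon_axial
Lateral strain is contraction (negative), so using magnitudes:
nu = 0.158 / 0.613
nu = 0.2577


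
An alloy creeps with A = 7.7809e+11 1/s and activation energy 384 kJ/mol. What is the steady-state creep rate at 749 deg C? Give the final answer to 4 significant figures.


rate = A * exp(-Q / (R*T))
T = 749 + 273.15 = 1022.15 K
rate = 7.7809e+11 * exp(-384e3 / (8.314 * 1022.15))
rate = 1.849e-08 1/s


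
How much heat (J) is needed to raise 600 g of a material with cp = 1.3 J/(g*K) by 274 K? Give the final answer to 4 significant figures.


Q = m * cp * dT
Q = 600 * 1.3 * 274
Q = 213700 J


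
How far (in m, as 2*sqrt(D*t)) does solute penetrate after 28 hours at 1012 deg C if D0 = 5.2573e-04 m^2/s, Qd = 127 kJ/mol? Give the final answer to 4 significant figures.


Step 1: D = D0 * exp(-Qd/(R*T))
T = 1285.15 K
D = 5.2573e-04 * exp(-127e3 / (8.314 * 1285.15)) = 3.61984e-09 m^2/s
Step 2: L = 2*sqrt(D*t)
t = 28 h = 100800 s
L = 2*sqrt(3.61984e-09 * 100800) = 0.0382 m


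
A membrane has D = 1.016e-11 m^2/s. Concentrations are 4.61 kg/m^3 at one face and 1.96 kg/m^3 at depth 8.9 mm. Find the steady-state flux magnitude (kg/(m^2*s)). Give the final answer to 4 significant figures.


J = -D * (dC/dx) = D * (C1 - C2) / dx
J = 1.016e-11 * (4.61 - 1.96) / 8.9e-03
J = 3.025e-09 kg/(m^2*s)


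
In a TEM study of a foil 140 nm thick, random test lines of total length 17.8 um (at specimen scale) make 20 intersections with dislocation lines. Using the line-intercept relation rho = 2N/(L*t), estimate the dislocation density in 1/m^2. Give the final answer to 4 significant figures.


rho = 2N / (L * t)
L = 17.8 um = 1.78e-05 m, t = 140 nm = 1.4e-07 m
rho = 2 * 20 / (1.78e-05 * 1.4e-07)
rho = 1.605e+13 1/m^2


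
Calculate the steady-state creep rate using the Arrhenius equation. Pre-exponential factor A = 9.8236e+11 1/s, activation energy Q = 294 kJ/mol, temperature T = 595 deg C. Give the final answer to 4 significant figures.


rate = A * exp(-Q / (R*T))
T = 595 + 273.15 = 868.15 K
rate = 9.8236e+11 * exp(-294e3 / (8.314 * 868.15))
rate = 2.006e-06 1/s


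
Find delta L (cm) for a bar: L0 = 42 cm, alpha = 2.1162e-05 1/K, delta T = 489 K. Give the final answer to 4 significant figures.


dL = L0 * alpha * dT
dL = 42 * 2.1162e-05 * 489
dL = 0.4346 cm


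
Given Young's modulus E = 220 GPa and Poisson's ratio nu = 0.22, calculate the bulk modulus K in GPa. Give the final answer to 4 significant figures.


K = E / (3*(1-2*nu))
K = 220 / (3*(1-2*0.22))
K = 131 GPa


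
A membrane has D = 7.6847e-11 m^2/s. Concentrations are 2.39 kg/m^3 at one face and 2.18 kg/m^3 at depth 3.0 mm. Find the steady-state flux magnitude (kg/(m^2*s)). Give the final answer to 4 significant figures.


J = -D * (dC/dx) = D * (C1 - C2) / dx
J = 7.6847e-11 * (2.39 - 2.18) / 3e-03
J = 5.379e-09 kg/(m^2*s)


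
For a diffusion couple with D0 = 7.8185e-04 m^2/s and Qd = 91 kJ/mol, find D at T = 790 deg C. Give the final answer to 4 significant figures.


D = D0 * exp(-Qd / (R*T))
T = 1063.15 K
D = 7.8185e-04 * exp(-91e3 / (8.314 * 1063.15))
D = 2.642e-08 m^2/s


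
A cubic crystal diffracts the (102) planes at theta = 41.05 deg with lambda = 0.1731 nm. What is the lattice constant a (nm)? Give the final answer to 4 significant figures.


d = lambda / (2*sin(theta))
d = 0.1731 / (2*sin(41.05 deg))
d = 0.131792 nm
a = d * sqrt(h^2+k^2+l^2) = 0.131792 * sqrt(5)
a = 0.2947 nm


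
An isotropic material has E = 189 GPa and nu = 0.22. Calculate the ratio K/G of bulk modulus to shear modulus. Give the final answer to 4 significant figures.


G = E / (2*(1+nu))
G = 189 / (2*(1+0.22)) = 77.459 GPa
K = E / (3*(1-2*nu))
K = 189 / (3*(1-2*0.22)) = 112.5 GPa
K/G = 112.5 / 77.459 = 1.452


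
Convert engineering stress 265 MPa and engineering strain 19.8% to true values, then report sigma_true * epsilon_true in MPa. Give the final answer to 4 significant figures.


sigma_true = sigma_eng * (1 + epsilon_eng)
sigma_true = 265 * (1 + 0.198) = 317.47 MPa
epsilon_true = ln(1 + epsilon_eng)
epsilon_true = ln(1 + 0.198) = 0.180653
sigma_true * epsilon_true = 317.47 * 0.180653 = 57.35 MPa


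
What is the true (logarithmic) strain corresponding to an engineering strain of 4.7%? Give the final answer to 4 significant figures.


epsilon_true = ln(1 + epsilon_eng)
epsilon_true = ln(1 + 0.047)
epsilon_true = 0.04593


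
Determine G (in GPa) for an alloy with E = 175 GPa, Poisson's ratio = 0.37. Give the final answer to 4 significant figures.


G = E / (2*(1+nu))
G = 175 / (2*(1+0.37))
G = 63.87 GPa


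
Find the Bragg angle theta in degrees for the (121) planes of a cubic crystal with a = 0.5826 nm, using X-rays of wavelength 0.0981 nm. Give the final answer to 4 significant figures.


d = a / sqrt(h^2+k^2+l^2)
d = 0.5826 / sqrt(6) = 0.237845 nm
lambda = 2*d*sin(theta)  =>  sin(theta) = lambda / (2*d)
sin(theta) = 0.0981 / (2 * 0.237845) = 0.206226
theta = 11.9 deg


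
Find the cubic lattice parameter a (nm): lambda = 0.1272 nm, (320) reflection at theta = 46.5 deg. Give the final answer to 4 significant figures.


d = lambda / (2*sin(theta))
d = 0.1272 / (2*sin(46.5 deg))
d = 0.0876789 nm
a = d * sqrt(h^2+k^2+l^2) = 0.0876789 * sqrt(13)
a = 0.3161 nm


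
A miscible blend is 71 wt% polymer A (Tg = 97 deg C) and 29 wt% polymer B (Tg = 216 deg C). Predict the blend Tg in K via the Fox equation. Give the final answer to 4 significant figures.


1/Tg = w1/Tg1 + w2/Tg2 (in Kelvin)
Tg1 = 370.15 K, Tg2 = 489.15 K
1/Tg = 0.71/370.15 + 0.29/489.15
Tg = 398.2 K


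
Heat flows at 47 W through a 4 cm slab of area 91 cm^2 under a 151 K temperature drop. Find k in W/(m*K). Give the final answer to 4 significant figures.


k = Q*L / (A*dT)
L = 0.04 m, A = 9.1e-03 m^2
k = 47 * 0.04 / (9.1e-03 * 151)
k = 1.368 W/(m*K)


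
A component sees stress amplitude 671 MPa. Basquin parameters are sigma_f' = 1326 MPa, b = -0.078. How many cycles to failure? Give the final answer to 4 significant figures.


sigma_a = sigma_f' * (2*Nf)^b
2*Nf = (sigma_a / sigma_f')^(1/b)
2*Nf = (671 / 1326)^(1/-0.078)
2*Nf = 6202.65
Nf = 3101 cycles


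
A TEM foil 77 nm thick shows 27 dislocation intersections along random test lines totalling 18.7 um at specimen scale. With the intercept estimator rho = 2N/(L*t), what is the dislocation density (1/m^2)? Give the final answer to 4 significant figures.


rho = 2N / (L * t)
L = 18.7 um = 1.87e-05 m, t = 77 nm = 7.7e-08 m
rho = 2 * 27 / (1.87e-05 * 7.7e-08)
rho = 3.75e+13 1/m^2


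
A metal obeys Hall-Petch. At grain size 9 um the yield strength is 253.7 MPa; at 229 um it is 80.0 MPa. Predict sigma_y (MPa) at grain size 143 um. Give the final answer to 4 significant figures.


sigma_y = sigma0 + k / sqrt(d)
1/sqrt(d1) = 1/sqrt(9e-06) = 333.333;  1/sqrt(d2) = 66.0819
k = (sigma1 - sigma2) / (1/sqrt(d1) - 1/sqrt(d2)) = (253.7 - 80.0) / (333.333 - 66.0819) = 0.64995 MPa*m^0.5
sigma0 = sigma1 - k/sqrt(d1) = 253.7 - 0.64995*333.333 = 37.0501 MPa
sigma_y(d3) = 37.0501 + 0.64995 / sqrt(1.43e-04) = 91.4 MPa


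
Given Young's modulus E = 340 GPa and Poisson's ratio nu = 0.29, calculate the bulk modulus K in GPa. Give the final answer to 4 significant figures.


K = E / (3*(1-2*nu))
K = 340 / (3*(1-2*0.29))
K = 269.8 GPa


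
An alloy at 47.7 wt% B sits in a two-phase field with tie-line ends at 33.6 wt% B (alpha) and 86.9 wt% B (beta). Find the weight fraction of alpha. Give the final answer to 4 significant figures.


f_alpha = (C_beta - C0) / (C_beta - C_alpha)
f_alpha = (86.9 - 47.7) / (86.9 - 33.6)
f_alpha = 0.7355


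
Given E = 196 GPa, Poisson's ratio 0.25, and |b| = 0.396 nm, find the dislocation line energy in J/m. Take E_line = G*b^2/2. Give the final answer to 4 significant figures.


Step 1: G = E / (2*(1+nu))
G = 196 / (2*(1+0.25)) = 78.4 GPa = 7.84e+10 Pa
Step 2: E_line = G*b^2/2
b = 0.396 nm = 3.96e-10 m
E_line = 0.5 * 7.84e+10 * (3.96e-10)^2 = 6.147e-09 J/m


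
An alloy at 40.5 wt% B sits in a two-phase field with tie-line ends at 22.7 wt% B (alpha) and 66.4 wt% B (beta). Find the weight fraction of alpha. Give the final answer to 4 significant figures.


f_alpha = (C_beta - C0) / (C_beta - C_alpha)
f_alpha = (66.4 - 40.5) / (66.4 - 22.7)
f_alpha = 0.5927


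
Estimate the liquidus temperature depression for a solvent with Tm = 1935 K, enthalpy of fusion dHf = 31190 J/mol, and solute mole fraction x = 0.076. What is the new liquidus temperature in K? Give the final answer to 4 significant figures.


dT = R*Tm^2*x / dHf
dT = 8.314 * 1935^2 * 0.076 / 31190
dT = 75.8525 K
T_new = 1935 - 75.8525 = 1859 K


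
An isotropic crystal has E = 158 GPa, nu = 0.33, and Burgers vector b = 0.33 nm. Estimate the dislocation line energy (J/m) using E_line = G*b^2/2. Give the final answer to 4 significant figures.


Step 1: G = E / (2*(1+nu))
G = 158 / (2*(1+0.33)) = 59.3985 GPa = 5.93985e+10 Pa
Step 2: E_line = G*b^2/2
b = 0.33 nm = 3.3e-10 m
E_line = 0.5 * 5.93985e+10 * (3.3e-10)^2 = 3.234e-09 J/m


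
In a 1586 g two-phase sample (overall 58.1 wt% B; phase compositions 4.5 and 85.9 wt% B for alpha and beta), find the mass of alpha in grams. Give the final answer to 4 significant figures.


f_alpha = (C_beta - C0) / (C_beta - C_alpha)
f_alpha = (85.9 - 58.1) / (85.9 - 4.5) = 0.341523
m_alpha = f_alpha * m_total = 0.341523 * 1586 = 541.7 g


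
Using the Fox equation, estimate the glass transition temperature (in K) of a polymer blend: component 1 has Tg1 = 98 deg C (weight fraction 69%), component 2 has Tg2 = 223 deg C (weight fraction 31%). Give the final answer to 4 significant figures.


1/Tg = w1/Tg1 + w2/Tg2 (in Kelvin)
Tg1 = 371.15 K, Tg2 = 496.15 K
1/Tg = 0.69/371.15 + 0.31/496.15
Tg = 402.6 K


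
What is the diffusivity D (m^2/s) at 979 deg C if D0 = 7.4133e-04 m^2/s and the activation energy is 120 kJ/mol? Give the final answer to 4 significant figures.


D = D0 * exp(-Qd / (R*T))
T = 1252.15 K
D = 7.4133e-04 * exp(-120e3 / (8.314 * 1252.15))
D = 7.31e-09 m^2/s


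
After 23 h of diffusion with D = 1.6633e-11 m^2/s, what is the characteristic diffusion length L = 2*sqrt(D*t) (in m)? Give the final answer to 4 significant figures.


t = 23 hr = 82800 s
Diffusion length = 2*sqrt(D*t)
= 2*sqrt(1.6633e-11 * 82800)
= 2.347e-03 m


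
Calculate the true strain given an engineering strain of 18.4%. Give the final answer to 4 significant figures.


epsilon_true = ln(1 + epsilon_eng)
epsilon_true = ln(1 + 0.184)
epsilon_true = 0.1689


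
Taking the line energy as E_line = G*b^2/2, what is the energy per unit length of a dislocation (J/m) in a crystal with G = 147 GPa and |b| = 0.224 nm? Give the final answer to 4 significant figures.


E = G*b^2/2
b = 0.224 nm = 2.24e-10 m
G = 147 GPa = 1.47e+11 Pa
E = 0.5 * 1.47e+11 * (2.24e-10)^2
E = 3.688e-09 J/m


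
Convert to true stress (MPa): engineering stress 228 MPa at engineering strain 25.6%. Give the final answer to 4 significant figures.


sigma_true = sigma_eng * (1 + epsilon_eng)
sigma_true = 228 * (1 + 0.256)
sigma_true = 286.4 MPa


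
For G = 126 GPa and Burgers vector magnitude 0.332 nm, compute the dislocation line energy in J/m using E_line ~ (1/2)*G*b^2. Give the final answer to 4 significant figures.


E = G*b^2/2
b = 0.332 nm = 3.32e-10 m
G = 126 GPa = 1.26e+11 Pa
E = 0.5 * 1.26e+11 * (3.32e-10)^2
E = 6.944e-09 J/m


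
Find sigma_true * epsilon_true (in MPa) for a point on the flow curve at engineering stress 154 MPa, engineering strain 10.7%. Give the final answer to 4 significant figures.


sigma_true = sigma_eng * (1 + epsilon_eng)
sigma_true = 154 * (1 + 0.107) = 170.478 MPa
epsilon_true = ln(1 + epsilon_eng)
epsilon_true = ln(1 + 0.107) = 0.101654
sigma_true * epsilon_true = 170.478 * 0.101654 = 17.33 MPa


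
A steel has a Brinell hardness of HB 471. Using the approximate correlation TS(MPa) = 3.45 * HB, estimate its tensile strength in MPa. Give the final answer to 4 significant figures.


TS (MPa) = 3.45 * HB
TS = 3.45 * 471
TS = 1625 MPa


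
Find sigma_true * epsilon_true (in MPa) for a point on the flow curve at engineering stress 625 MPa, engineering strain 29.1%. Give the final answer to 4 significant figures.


sigma_true = sigma_eng * (1 + epsilon_eng)
sigma_true = 625 * (1 + 0.291) = 806.875 MPa
epsilon_true = ln(1 + epsilon_eng)
epsilon_true = ln(1 + 0.291) = 0.255417
sigma_true * epsilon_true = 806.875 * 0.255417 = 206.1 MPa


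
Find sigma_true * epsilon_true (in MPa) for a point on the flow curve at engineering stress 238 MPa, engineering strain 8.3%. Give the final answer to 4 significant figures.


sigma_true = sigma_eng * (1 + epsilon_eng)
sigma_true = 238 * (1 + 0.083) = 257.754 MPa
epsilon_true = ln(1 + epsilon_eng)
epsilon_true = ln(1 + 0.083) = 0.079735
sigma_true * epsilon_true = 257.754 * 0.079735 = 20.55 MPa


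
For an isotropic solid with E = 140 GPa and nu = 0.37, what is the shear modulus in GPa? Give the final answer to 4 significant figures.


G = E / (2*(1+nu))
G = 140 / (2*(1+0.37))
G = 51.09 GPa


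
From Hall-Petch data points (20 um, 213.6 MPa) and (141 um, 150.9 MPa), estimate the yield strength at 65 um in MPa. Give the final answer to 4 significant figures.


sigma_y = sigma0 + k / sqrt(d)
1/sqrt(d1) = 1/sqrt(2e-05) = 223.607;  1/sqrt(d2) = 84.2152
k = (sigma1 - sigma2) / (1/sqrt(d1) - 1/sqrt(d2)) = (213.6 - 150.9) / (223.607 - 84.2152) = 0.449812 MPa*m^0.5
sigma0 = sigma1 - k/sqrt(d1) = 213.6 - 0.449812*223.607 = 113.019 MPa
sigma_y(d3) = 113.019 + 0.449812 / sqrt(6.5e-05) = 168.8 MPa


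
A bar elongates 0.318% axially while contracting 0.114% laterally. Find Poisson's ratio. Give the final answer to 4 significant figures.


nu = -epsilon_lat / epsilon_axial
Lateral strain is contraction (negative), so using magnitudes:
nu = 0.114 / 0.318
nu = 0.3585


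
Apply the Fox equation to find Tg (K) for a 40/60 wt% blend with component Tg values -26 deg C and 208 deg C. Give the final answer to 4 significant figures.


1/Tg = w1/Tg1 + w2/Tg2 (in Kelvin)
Tg1 = 247.15 K, Tg2 = 481.15 K
1/Tg = 0.4/247.15 + 0.6/481.15
Tg = 349 K


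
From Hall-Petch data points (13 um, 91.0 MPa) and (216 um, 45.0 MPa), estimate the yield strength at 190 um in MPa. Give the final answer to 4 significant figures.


sigma_y = sigma0 + k / sqrt(d)
1/sqrt(d1) = 1/sqrt(1.3e-05) = 277.35;  1/sqrt(d2) = 68.0414
k = (sigma1 - sigma2) / (1/sqrt(d1) - 1/sqrt(d2)) = (91.0 - 45.0) / (277.35 - 68.0414) = 0.219771 MPa*m^0.5
sigma0 = sigma1 - k/sqrt(d1) = 91.0 - 0.219771*277.35 = 30.0465 MPa
sigma_y(d3) = 30.0465 + 0.219771 / sqrt(1.9e-04) = 45.99 MPa


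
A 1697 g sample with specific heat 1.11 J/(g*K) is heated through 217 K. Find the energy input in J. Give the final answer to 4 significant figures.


Q = m * cp * dT
Q = 1697 * 1.11 * 217
Q = 408800 J


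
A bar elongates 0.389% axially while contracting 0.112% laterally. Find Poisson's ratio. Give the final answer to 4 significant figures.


nu = -epsilon_lat / epsilon_axial
Lateral strain is contraction (negative), so using magnitudes:
nu = 0.112 / 0.389
nu = 0.2879


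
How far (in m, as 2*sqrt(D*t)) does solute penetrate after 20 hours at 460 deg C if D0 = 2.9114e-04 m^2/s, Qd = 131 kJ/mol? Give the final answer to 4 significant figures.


Step 1: D = D0 * exp(-Qd/(R*T))
T = 733.15 K
D = 2.9114e-04 * exp(-131e3 / (8.314 * 733.15)) = 1.35028e-13 m^2/s
Step 2: L = 2*sqrt(D*t)
t = 20 h = 72000 s
L = 2*sqrt(1.35028e-13 * 72000) = 1.972e-04 m


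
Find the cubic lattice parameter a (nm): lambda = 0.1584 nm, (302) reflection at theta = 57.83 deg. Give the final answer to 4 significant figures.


d = lambda / (2*sin(theta))
d = 0.1584 / (2*sin(57.83 deg))
d = 0.0935648 nm
a = d * sqrt(h^2+k^2+l^2) = 0.0935648 * sqrt(13)
a = 0.3374 nm


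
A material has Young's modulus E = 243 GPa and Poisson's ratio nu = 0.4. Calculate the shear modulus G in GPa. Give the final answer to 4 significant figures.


G = E / (2*(1+nu))
G = 243 / (2*(1+0.4))
G = 86.79 GPa


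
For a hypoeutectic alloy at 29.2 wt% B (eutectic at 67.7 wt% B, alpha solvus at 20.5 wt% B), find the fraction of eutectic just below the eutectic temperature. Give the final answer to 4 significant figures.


f_primary = (C_e - C0) / (C_e - C_alpha_max)
f_primary = (67.7 - 29.2) / (67.7 - 20.5)
f_primary = 0.815678
f_eutectic = 1 - 0.815678 = 0.1843


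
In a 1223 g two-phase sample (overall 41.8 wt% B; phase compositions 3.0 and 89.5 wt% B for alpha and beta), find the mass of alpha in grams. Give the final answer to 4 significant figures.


f_alpha = (C_beta - C0) / (C_beta - C_alpha)
f_alpha = (89.5 - 41.8) / (89.5 - 3.0) = 0.551445
m_alpha = f_alpha * m_total = 0.551445 * 1223 = 674.4 g


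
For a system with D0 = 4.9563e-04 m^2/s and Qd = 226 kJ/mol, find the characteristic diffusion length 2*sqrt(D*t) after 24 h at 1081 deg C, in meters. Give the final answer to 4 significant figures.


Step 1: D = D0 * exp(-Qd/(R*T))
T = 1354.15 K
D = 4.9563e-04 * exp(-226e3 / (8.314 * 1354.15)) = 9.48803e-13 m^2/s
Step 2: L = 2*sqrt(D*t)
t = 24 h = 86400 s
L = 2*sqrt(9.48803e-13 * 86400) = 5.726e-04 m


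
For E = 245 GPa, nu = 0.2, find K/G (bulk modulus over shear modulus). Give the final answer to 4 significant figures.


G = E / (2*(1+nu))
G = 245 / (2*(1+0.2)) = 102.083 GPa
K = E / (3*(1-2*nu))
K = 245 / (3*(1-2*0.2)) = 136.111 GPa
K/G = 136.111 / 102.083 = 1.333


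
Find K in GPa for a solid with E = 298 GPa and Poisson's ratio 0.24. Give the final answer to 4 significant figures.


K = E / (3*(1-2*nu))
K = 298 / (3*(1-2*0.24))
K = 191 GPa


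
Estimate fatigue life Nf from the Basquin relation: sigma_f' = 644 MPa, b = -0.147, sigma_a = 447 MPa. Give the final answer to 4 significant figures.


sigma_a = sigma_f' * (2*Nf)^b
2*Nf = (sigma_a / sigma_f')^(1/b)
2*Nf = (447 / 644)^(1/-0.147)
2*Nf = 11.9885
Nf = 5.994 cycles


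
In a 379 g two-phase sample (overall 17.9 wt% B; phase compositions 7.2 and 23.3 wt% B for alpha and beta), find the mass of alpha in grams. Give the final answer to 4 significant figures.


f_alpha = (C_beta - C0) / (C_beta - C_alpha)
f_alpha = (23.3 - 17.9) / (23.3 - 7.2) = 0.335404
m_alpha = f_alpha * m_total = 0.335404 * 379 = 127.1 g


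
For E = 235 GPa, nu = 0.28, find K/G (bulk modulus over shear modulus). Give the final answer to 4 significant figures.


G = E / (2*(1+nu))
G = 235 / (2*(1+0.28)) = 91.7969 GPa
K = E / (3*(1-2*nu))
K = 235 / (3*(1-2*0.28)) = 178.03 GPa
K/G = 178.03 / 91.7969 = 1.939


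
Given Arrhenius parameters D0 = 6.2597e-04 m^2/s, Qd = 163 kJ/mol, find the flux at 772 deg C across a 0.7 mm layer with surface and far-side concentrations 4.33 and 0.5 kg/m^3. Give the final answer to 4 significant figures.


Step 1: D = D0 * exp(-Qd/(R*T))
T = 772 + 273.15 = 1045.15 K
D = 6.2597e-04 * exp(-163e3 / (8.314 * 1045.15)) = 4.46503e-12 m^2/s
Step 2: J = D * (C1 - C2) / dx
J = 4.46503e-12 * (4.33 - 0.5) / 7e-04
J = 2.443e-08 kg/(m^2*s)


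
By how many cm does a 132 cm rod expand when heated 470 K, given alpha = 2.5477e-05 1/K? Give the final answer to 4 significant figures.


dL = L0 * alpha * dT
dL = 132 * 2.5477e-05 * 470
dL = 1.581 cm


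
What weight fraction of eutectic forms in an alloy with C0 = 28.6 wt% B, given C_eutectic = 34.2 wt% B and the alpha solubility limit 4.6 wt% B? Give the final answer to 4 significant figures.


f_primary = (C_e - C0) / (C_e - C_alpha_max)
f_primary = (34.2 - 28.6) / (34.2 - 4.6)
f_primary = 0.189189
f_eutectic = 1 - 0.189189 = 0.8108


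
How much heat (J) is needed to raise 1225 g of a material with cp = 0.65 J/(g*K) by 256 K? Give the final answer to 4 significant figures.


Q = m * cp * dT
Q = 1225 * 0.65 * 256
Q = 203800 J


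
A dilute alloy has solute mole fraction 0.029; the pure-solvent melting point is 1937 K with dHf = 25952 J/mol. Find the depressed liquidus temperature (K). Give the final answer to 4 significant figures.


dT = R*Tm^2*x / dHf
dT = 8.314 * 1937^2 * 0.029 / 25952
dT = 34.8575 K
T_new = 1937 - 34.8575 = 1902 K


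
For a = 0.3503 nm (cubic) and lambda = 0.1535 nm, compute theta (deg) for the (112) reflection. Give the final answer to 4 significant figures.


d = a / sqrt(h^2+k^2+l^2)
d = 0.3503 / sqrt(6) = 0.143009 nm
lambda = 2*d*sin(theta)  =>  sin(theta) = lambda / (2*d)
sin(theta) = 0.1535 / (2 * 0.143009) = 0.536678
theta = 32.46 deg


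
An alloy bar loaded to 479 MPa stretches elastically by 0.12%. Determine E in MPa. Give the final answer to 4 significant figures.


E = sigma / epsilon
epsilon = 0.12% = 1.2e-03
E = 479 / 1.2e-03
E = 399200 MPa


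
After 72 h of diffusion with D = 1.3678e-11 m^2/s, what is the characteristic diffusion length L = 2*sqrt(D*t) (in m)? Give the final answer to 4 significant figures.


t = 72 hr = 259200 s
Diffusion length = 2*sqrt(D*t)
= 2*sqrt(1.3678e-11 * 259200)
= 3.766e-03 m


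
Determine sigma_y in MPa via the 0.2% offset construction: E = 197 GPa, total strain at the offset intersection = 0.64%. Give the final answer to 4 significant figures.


Offset strain = 0.002
Elastic strain at yield = total_strain - offset = 6.4e-03 - 0.002 = 4.4e-03
sigma_y = E * elastic_strain = 197000 * 4.4e-03
sigma_y = 866.8 MPa


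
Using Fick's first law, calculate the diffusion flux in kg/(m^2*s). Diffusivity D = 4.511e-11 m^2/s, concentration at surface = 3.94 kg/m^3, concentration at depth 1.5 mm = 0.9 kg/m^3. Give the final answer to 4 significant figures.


J = -D * (dC/dx) = D * (C1 - C2) / dx
J = 4.511e-11 * (3.94 - 0.9) / 1.5e-03
J = 9.142e-08 kg/(m^2*s)


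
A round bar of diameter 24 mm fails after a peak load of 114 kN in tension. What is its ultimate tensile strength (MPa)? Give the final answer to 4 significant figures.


A0 = pi*(d/2)^2 = pi*(24/2)^2 = 452.389 mm^2
UTS = F_max / A0 = 114*1000 / 452.389
UTS = 252 MPa


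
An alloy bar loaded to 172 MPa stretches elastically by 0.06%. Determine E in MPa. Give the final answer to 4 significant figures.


E = sigma / epsilon
epsilon = 0.06% = 6e-04
E = 172 / 6e-04
E = 286700 MPa
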